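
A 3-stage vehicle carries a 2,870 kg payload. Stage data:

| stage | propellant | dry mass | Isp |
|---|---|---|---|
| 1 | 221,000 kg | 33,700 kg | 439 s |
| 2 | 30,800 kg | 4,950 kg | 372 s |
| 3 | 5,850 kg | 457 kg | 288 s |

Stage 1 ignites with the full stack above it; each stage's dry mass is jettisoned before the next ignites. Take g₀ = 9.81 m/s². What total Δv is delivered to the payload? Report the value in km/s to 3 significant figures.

Δv ≈ 12.9 km/s

Ignition mass of stage 1 = 221,000+33,700 + 30,800+4,950 + 5,850+457 + 2,870 = 299,627 kg.
Stage 1: m₀ = 299,627 kg, m_f = 299,627 − 221,000 = 78,627 kg; Δv = 439×9.81×ln(3.811) = 4306.6×1.3378 ≈ 5761 m/s.
Stage 2: m₀ = 44,927 kg, m_f = 44,927 − 30,800 = 14,127 kg; Δv = 372×9.81×ln(3.18) = 3649.3×1.1570 ≈ 4222 m/s.
Stage 3: m₀ = 9,177 kg, m_f = 9,177 − 5,850 = 3,327 kg; Δv = 288×9.81×ln(2.758) = 2825.3×1.0146 ≈ 2867 m/s.
Total Δv = 5761 + 4222 + 2867 = 12850 m/s.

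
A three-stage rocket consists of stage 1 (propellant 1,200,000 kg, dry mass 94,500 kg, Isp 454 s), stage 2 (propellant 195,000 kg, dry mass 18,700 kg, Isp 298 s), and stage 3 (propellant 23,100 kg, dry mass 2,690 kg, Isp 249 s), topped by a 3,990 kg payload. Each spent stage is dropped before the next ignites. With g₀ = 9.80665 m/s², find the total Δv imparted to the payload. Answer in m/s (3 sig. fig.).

Ignition mass of stage 1 = 1,200,000+94,500 + 195,000+18,700 + 23,100+2,690 + 3,990 = 1,537,980 kg.
Stage 1: m₀ = 1,537,980 kg, m_f = 1,537,980 − 1,200,000 = 337,980 kg; Δv = 454×9.80665×ln(4.551) = 4452.2×1.5152 ≈ 6746 m/s.
Stage 2: m₀ = 243,480 kg, m_f = 243,480 − 195,000 = 48,480 kg; Δv = 298×9.80665×ln(5.022) = 2922.4×1.6139 ≈ 4716 m/s.
Stage 3: m₀ = 29,780 kg, m_f = 29,780 − 23,100 = 6,680 kg; Δv = 249×9.80665×ln(4.458) = 2441.9×1.4947 ≈ 3650 m/s.
Total Δv = 6746 + 4716 + 3650 = 15112 m/s.

Δv ≈ 15100 m/s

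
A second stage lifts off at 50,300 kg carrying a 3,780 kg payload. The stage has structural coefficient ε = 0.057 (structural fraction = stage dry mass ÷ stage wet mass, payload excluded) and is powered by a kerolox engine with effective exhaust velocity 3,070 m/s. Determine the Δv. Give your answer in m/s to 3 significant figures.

Δv ≈ 6310 m/s

Stage wet mass = m₀ − payload = 50,300 − 3,780 = 46,520 kg.
Stage dry mass = ε × stage wet mass = 0.057 × 46,520 = 2,651.64 kg.
Burnout mass m_f = stage dry + payload = 2,651.64 + 3,780 = 6,431.64 kg.
From the ideal rocket equation, Δv = v_e · ln(50,300/6,431.64) = 3070.0 × ln(7.821) = 3070.0 × 2.0568 ≈ 6314 m/s.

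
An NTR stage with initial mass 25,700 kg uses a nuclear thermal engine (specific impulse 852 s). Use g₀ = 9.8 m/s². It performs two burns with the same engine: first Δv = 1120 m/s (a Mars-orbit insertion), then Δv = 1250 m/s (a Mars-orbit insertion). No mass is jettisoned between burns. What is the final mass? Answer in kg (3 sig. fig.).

v_e = Isp · g₀ = 852 × 9.8 = 8349.6 m/s.
After the first burn: m = 25700 × exp(−1120/8349.6) = 25700 × 0.87447 = 22,473.9 kg.
After the second burn: m = 22,473.9 × exp(−1250/8349.6) = 22,473.9 × 0.86096 = 19,349.1 kg.

final mass ≈ 19300 kg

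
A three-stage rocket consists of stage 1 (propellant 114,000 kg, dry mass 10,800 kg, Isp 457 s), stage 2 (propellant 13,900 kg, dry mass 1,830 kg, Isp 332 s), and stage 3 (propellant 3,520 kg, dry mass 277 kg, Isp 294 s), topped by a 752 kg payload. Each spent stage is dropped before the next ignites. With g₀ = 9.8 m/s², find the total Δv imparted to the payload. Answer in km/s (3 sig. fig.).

Ignition mass of stage 1 = 114,000+10,800 + 13,900+1,830 + 3,520+277 + 752 = 145,079 kg.
Stage 1: m₀ = 145,079 kg, m_f = 145,079 − 114,000 = 31,079 kg; Δv = 457×9.8×ln(4.668) = 4478.6×1.5407 ≈ 6900 m/s.
Stage 2: m₀ = 20,279 kg, m_f = 20,279 − 13,900 = 6,379 kg; Δv = 332×9.8×ln(3.179) = 3253.6×1.1566 ≈ 3763 m/s.
Stage 3: m₀ = 4,549 kg, m_f = 4,549 − 3,520 = 1,029 kg; Δv = 294×9.8×ln(4.421) = 2881.2×1.4863 ≈ 4282 m/s.
Total Δv = 6900 + 3763 + 4282 = 14945 m/s.

Δv ≈ 14.9 km/s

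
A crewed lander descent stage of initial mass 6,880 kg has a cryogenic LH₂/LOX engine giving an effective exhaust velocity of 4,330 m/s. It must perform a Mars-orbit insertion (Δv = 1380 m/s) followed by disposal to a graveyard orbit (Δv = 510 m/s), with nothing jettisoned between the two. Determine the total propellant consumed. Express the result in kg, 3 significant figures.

total propellant consumed ≈ 2430 kg

After the first burn: m = 6880 × exp(−1380/4330.0) = 6880 × 0.72709 = 5,002.38 kg.
After the second burn: m = 5,002.38 × exp(−510/4330.0) = 5,002.38 × 0.88889 = 4,446.57 kg.
Total propellant = m₀ − m_final = 6880 − 4,446.57 = 2,433.43 kg.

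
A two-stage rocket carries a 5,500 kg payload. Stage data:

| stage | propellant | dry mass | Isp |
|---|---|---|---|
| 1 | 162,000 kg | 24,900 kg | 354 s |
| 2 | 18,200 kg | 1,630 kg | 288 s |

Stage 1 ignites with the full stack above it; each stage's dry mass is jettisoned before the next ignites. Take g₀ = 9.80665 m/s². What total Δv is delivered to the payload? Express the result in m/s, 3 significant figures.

Δv ≈ 8580 m/s

Ignition mass of stage 1 = 162,000+24,900 + 18,200+1,630 + 5,500 = 212,230 kg.
Stage 1: m₀ = 212,230 kg, m_f = 212,230 − 162,000 = 50,230 kg; Δv = 354×9.80665×ln(4.225) = 3471.6×1.4411 ≈ 5003 m/s.
Stage 2: m₀ = 25,330 kg, m_f = 25,330 − 18,200 = 7,130 kg; Δv = 288×9.80665×ln(3.553) = 2824.3×1.2677 ≈ 3580 m/s.
Total Δv = 5003 + 3580 = 8583 m/s.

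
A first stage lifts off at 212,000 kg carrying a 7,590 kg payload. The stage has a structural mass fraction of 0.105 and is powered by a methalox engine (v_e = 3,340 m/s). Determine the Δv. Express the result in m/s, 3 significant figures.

Stage wet mass = m₀ − payload = 212,000 − 7,590 = 204,410 kg.
Stage dry mass = ε × stage wet mass = 0.105 × 204,410 = 21,463.1 kg.
Burnout mass m_f = stage dry + payload = 21,463.1 + 7,590 = 29,053.1 kg.
From the ideal rocket equation, Δv = v_e · ln(212,000/29,053.1) = 3340.0 × ln(7.297) = 3340.0 × 1.9875 ≈ 6638 m/s.

Δv ≈ 6640 m/s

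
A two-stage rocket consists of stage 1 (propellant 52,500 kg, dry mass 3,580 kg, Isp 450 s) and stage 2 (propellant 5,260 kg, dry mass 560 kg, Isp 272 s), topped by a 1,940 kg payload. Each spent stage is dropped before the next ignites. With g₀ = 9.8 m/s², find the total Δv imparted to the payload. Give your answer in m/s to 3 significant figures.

Δv ≈ 10600 m/s

Ignition mass of stage 1 = 52,500+3,580 + 5,260+560 + 1,940 = 63,840 kg.
Stage 1: m₀ = 63,840 kg, m_f = 63,840 − 52,500 = 11,340 kg; Δv = 450×9.8×ln(5.63) = 4410.0×1.7280 ≈ 7621 m/s.
Stage 2: m₀ = 7,760 kg, m_f = 7,760 − 5,260 = 2,500 kg; Δv = 272×9.8×ln(3.104) = 2665.6×1.1327 ≈ 3019 m/s.
Total Δv = 7621 + 3019 = 10640 m/s.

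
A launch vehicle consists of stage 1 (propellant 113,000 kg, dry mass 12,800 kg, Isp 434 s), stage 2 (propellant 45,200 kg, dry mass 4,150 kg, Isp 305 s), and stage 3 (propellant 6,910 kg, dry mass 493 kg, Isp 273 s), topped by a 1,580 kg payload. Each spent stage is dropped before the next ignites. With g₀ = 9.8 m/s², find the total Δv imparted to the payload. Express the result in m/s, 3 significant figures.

Ignition mass of stage 1 = 113,000+12,800 + 45,200+4,150 + 6,910+493 + 1,580 = 184,133 kg.
Stage 1: m₀ = 184,133 kg, m_f = 184,133 − 113,000 = 71,133 kg; Δv = 434×9.8×ln(2.589) = 4253.2×0.9511 ≈ 4045 m/s.
Stage 2: m₀ = 58,333 kg, m_f = 58,333 − 45,200 = 13,133 kg; Δv = 305×9.8×ln(4.442) = 2989.0×1.4910 ≈ 4457 m/s.
Stage 3: m₀ = 8,983 kg, m_f = 8,983 − 6,910 = 2,073 kg; Δv = 273×9.8×ln(4.333) = 2675.4×1.4663 ≈ 3923 m/s.
Total Δv = 4045 + 4457 + 3923 = 12425 m/s.

Δv ≈ 12400 m/s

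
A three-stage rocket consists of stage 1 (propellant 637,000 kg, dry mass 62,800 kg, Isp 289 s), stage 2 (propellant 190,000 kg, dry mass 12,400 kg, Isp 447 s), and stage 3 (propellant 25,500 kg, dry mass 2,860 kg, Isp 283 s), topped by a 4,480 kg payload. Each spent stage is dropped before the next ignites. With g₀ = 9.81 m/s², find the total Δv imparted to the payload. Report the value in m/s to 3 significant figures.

Ignition mass of stage 1 = 637,000+62,800 + 190,000+12,400 + 25,500+2,860 + 4,480 = 935,040 kg.
Stage 1: m₀ = 935,040 kg, m_f = 935,040 − 637,000 = 298,040 kg; Δv = 289×9.81×ln(3.137) = 2835.1×1.1434 ≈ 3242 m/s.
Stage 2: m₀ = 235,240 kg, m_f = 235,240 − 190,000 = 45,240 kg; Δv = 447×9.81×ln(5.2) = 4385.1×1.6486 ≈ 7229 m/s.
Stage 3: m₀ = 32,840 kg, m_f = 32,840 − 25,500 = 7,340 kg; Δv = 283×9.81×ln(4.474) = 2776.2×1.4983 ≈ 4160 m/s.
Total Δv = 3242 + 7229 + 4160 = 14631 m/s.

Δv ≈ 14600 m/s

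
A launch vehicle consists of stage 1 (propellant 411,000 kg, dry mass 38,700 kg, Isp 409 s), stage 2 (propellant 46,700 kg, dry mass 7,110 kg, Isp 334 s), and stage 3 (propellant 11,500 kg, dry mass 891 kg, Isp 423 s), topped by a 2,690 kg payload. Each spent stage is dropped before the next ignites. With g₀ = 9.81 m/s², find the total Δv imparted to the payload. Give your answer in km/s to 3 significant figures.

Δv ≈ 16.0 km/s

Ignition mass of stage 1 = 411,000+38,700 + 46,700+7,110 + 11,500+891 + 2,690 = 518,591 kg.
Stage 1: m₀ = 518,591 kg, m_f = 518,591 − 411,000 = 107,591 kg; Δv = 409×9.81×ln(4.82) = 4012.3×1.5728 ≈ 6310 m/s.
Stage 2: m₀ = 68,891 kg, m_f = 68,891 − 46,700 = 22,191 kg; Δv = 334×9.81×ln(3.104) = 3276.5×1.1328 ≈ 3712 m/s.
Stage 3: m₀ = 15,081 kg, m_f = 15,081 − 11,500 = 3,581 kg; Δv = 423×9.81×ln(4.211) = 4149.6×1.4378 ≈ 5966 m/s.
Total Δv = 6310 + 3712 + 5966 = 15988 m/s.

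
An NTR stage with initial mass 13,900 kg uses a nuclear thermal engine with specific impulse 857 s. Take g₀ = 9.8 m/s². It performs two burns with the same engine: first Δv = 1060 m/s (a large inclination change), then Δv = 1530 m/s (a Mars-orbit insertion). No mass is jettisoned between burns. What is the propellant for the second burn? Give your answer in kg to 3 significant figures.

v_e = Isp · g₀ = 857 × 9.8 = 8398.6 m/s.
After the first burn: m = 13900 × exp(−1060/8398.6) = 13900 × 0.88143 = 12,251.9 kg.
After the second burn: m = 12,251.9 × exp(−1530/8398.6) = 12,251.9 × 0.83346 = 10,211.5 kg.
Second-burn propellant = 12,251.9 − 10,211.5 = 2,040.4 kg.

propellant for the second burn ≈ 2040 kg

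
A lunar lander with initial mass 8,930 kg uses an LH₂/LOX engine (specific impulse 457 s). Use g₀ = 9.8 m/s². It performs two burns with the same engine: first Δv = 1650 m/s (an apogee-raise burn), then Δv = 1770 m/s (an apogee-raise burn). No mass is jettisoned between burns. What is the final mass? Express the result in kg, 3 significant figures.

v_e = Isp · g₀ = 457 × 9.8 = 4478.6 m/s.
After the first burn: m = 8930 × exp(−1650/4478.6) = 8930 × 0.69183 = 6,178.04 kg.
After the second burn: m = 6,178.04 × exp(−1770/4478.6) = 6,178.04 × 0.67354 = 4,161.16 kg.

final mass ≈ 4160 kg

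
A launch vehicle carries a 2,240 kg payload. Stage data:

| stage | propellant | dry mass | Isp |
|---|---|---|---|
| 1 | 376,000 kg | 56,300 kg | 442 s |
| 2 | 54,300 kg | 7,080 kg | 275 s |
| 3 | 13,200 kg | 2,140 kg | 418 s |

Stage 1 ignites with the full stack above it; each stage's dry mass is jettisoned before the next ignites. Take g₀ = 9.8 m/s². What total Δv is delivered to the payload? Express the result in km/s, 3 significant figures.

Ignition mass of stage 1 = 376,000+56,300 + 54,300+7,080 + 13,200+2,140 + 2,240 = 511,260 kg.
Stage 1: m₀ = 511,260 kg, m_f = 511,260 − 376,000 = 135,260 kg; Δv = 442×9.8×ln(3.78) = 4331.6×1.3297 ≈ 5760 m/s.
Stage 2: m₀ = 78,960 kg, m_f = 78,960 − 54,300 = 24,660 kg; Δv = 275×9.8×ln(3.202) = 2695.0×1.1638 ≈ 3136 m/s.
Stage 3: m₀ = 17,580 kg, m_f = 17,580 − 13,200 = 4,380 kg; Δv = 418×9.8×ln(4.014) = 4096.4×1.3897 ≈ 5693 m/s.
Total Δv = 5760 + 3136 + 5693 = 14589 m/s.

Δv ≈ 14.6 km/s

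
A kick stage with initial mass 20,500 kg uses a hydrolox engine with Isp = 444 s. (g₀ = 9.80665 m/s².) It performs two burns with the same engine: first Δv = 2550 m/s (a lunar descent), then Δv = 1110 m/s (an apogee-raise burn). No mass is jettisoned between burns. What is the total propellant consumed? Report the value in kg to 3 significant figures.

v_e = Isp · g₀ = 444 × 9.80665 = 4354.2 m/s.
After the first burn: m = 20500 × exp(−2550/4354.2) = 20500 × 0.55675 = 11,413.4 kg.
After the second burn: m = 11,413.4 × exp(−1110/4354.2) = 11,413.4 × 0.77497 = 8,845.04 kg.
Total propellant = m₀ − m_final = 20500 − 8,845.04 = 11,654.96 kg.

total propellant consumed ≈ 11700 kg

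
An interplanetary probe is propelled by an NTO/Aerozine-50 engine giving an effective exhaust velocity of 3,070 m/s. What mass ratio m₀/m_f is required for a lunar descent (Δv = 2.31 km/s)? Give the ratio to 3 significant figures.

m₀/m_f = exp(Δv / v_e) = exp(2310 / 3070.0) = exp(0.7524) = 2.1222.

mass ratio ≈ 2.12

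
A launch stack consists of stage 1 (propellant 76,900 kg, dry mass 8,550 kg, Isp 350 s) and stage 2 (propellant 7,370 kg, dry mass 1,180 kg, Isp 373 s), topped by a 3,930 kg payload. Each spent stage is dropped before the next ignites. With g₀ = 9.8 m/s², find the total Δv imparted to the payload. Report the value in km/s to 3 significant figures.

Ignition mass of stage 1 = 76,900+8,550 + 7,370+1,180 + 3,930 = 97,930 kg.
Stage 1: m₀ = 97,930 kg, m_f = 97,930 − 76,900 = 21,030 kg; Δv = 350×9.8×ln(4.657) = 3430.0×1.5383 ≈ 5276 m/s.
Stage 2: m₀ = 12,480 kg, m_f = 12,480 − 7,370 = 5,110 kg; Δv = 373×9.8×ln(2.442) = 3655.4×0.8929 ≈ 3264 m/s.
Total Δv = 5276 + 3264 = 8540 m/s.

Δv ≈ 8.54 km/s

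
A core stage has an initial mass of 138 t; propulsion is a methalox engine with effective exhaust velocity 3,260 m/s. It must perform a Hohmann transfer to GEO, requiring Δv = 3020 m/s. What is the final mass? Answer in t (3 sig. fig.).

final mass ≈ 54.6 t

Rocket equation: m₀/m_f = exp(Δv / v_e) = exp(3020 / 3260.0) = exp(0.9264) = 2.5254.
m_f = m₀ / 2.5254 = 138 / 2.5254 = 54.6448 t.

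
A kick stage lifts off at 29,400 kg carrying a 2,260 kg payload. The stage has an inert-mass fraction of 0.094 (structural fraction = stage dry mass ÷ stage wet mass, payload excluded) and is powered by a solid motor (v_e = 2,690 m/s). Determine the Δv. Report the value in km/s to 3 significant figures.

Stage wet mass = m₀ − payload = 29,400 − 2,260 = 27,140 kg.
Stage dry mass = ε × stage wet mass = 0.094 × 27,140 = 2,551.16 kg.
Burnout mass m_f = stage dry + payload = 2,551.16 + 2,260 = 4,811.16 kg.
Rocket equation: Δv = v_e · ln(29,400/4,811.16) = 2690.0 × ln(6.111) = 2690.0 × 1.8101 ≈ 4869 m/s.

Δv ≈ 4.87 km/s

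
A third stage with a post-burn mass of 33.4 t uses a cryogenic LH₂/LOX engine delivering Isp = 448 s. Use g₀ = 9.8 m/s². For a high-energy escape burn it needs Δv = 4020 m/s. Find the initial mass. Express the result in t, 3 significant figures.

initial mass ≈ 83.4 t

v_e = Isp · g₀ = 448 × 9.8 = 4390.4 m/s.
Rocket equation: m₀/m_f = exp(Δv / v_e) = exp(4020 / 4390.4) = exp(0.9156) = 2.4984.
m₀ = m_f × 2.4984 = 33.4 × 2.4984 = 83.4466 t.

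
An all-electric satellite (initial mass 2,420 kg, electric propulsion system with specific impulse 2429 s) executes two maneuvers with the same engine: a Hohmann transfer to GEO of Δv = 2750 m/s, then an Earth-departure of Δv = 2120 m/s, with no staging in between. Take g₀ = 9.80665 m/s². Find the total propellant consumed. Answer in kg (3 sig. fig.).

total propellant consumed ≈ 447 kg

v_e = Isp · g₀ = 2429 × 9.80665 = 23820.4 m/s.
After the first burn: m = 2420 × exp(−2750/23820.4) = 2420 × 0.89097 = 2,156.15 kg.
After the second burn: m = 2,156.15 × exp(−2120/23820.4) = 2,156.15 × 0.91485 = 1,972.55 kg.
Total propellant = m₀ − m_final = 2420 − 1,972.55 = 447.45 kg.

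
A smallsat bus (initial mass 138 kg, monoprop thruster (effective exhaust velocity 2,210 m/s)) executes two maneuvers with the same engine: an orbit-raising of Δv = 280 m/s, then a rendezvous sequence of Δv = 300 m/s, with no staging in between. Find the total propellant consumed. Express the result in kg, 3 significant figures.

After the first burn: m = 138 × exp(−280/2210.0) = 138 × 0.88100 = 121.578 kg.
After the second burn: m = 121.578 × exp(−300/2210.0) = 121.578 × 0.87306 = 106.145 kg.
Total propellant = m₀ − m_final = 138 − 106.145 = 31.855 kg.

total propellant consumed ≈ 31.9 kg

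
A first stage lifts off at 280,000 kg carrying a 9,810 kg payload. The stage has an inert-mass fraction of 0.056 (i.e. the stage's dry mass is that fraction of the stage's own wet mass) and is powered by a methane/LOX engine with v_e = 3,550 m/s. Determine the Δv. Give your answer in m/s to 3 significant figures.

Stage wet mass = m₀ − payload = 280,000 − 9,810 = 270,190 kg.
Stage dry mass = ε × stage wet mass = 0.056 × 270,190 = 15,130.6 kg.
Burnout mass m_f = stage dry + payload = 15,130.6 + 9,810 = 24,940.6 kg.
Δv = v_e · ln(280,000/24,940.6) = 3550.0 × ln(11.23) = 3550.0 × 2.4183 ≈ 8585 m/s.

Δv ≈ 8580 m/s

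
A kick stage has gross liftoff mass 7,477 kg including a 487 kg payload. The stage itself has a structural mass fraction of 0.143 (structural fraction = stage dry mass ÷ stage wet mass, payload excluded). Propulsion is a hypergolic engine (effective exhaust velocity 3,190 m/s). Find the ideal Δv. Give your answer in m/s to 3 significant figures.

Stage wet mass = m₀ − payload = 7,477 − 487 = 6,990 kg.
Stage dry mass = ε × stage wet mass = 0.143 × 6,990 = 999.57 kg.
Burnout mass m_f = stage dry + payload = 999.57 + 487 = 1,486.57 kg.
Δv = v_e · ln(7,477/1,486.57) = 3190.0 × ln(5.03) = 3190.0 × 1.6154 ≈ 5153 m/s.

Δv ≈ 5150 m/s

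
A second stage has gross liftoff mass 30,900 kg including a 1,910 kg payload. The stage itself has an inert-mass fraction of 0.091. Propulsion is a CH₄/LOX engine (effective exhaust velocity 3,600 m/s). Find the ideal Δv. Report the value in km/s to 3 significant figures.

Δv ≈ 6.90 km/s

Stage wet mass = m₀ − payload = 30,900 − 1,910 = 28,990 kg.
Stage dry mass = ε × stage wet mass = 0.091 × 28,990 = 2,638.09 kg.
Burnout mass m_f = stage dry + payload = 2,638.09 + 1,910 = 4,548.09 kg.
Using Δv = v_e ln(m₀/m_f): Δv = v_e · ln(30,900/4,548.09) = 3600.0 × ln(6.794) = 3600.0 × 1.9160 ≈ 6898 m/s.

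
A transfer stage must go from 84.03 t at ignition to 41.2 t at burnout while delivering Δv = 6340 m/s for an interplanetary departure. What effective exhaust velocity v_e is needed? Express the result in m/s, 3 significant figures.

ln(m₀/m_f) = ln(84030/41200) = ln(2.04) = 0.7127.
v_e = Δv / ln(m₀/m_f) = 6340 / 0.7127 = 8895.3 m/s.

v_e ≈ 8900 m/s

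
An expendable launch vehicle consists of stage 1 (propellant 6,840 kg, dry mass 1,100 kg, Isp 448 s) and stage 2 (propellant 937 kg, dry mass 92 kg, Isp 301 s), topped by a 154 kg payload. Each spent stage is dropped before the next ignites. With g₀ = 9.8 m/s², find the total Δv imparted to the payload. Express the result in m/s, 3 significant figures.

Ignition mass of stage 1 = 6,840+1,100 + 937+92 + 154 = 9,123 kg.
Stage 1: m₀ = 9,123 kg, m_f = 9,123 − 6,840 = 2,283 kg; Δv = 448×9.8×ln(3.996) = 4390.4×1.3853 ≈ 6082 m/s.
Stage 2: m₀ = 1,183 kg, m_f = 1,183 − 937 = 246 kg; Δv = 301×9.8×ln(4.809) = 2949.8×1.5705 ≈ 4633 m/s.
Total Δv = 6082 + 4633 = 10715 m/s.

Δv ≈ 10700 m/s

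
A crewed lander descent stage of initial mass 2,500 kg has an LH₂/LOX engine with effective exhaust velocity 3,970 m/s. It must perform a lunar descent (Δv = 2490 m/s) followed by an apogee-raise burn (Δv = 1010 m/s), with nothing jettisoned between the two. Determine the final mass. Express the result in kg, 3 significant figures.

final mass ≈ 1040 kg

After the first burn: m = 2500 × exp(−2490/3970.0) = 2500 × 0.53408 = 1,335.2 kg.
After the second burn: m = 1,335.2 × exp(−1010/3970.0) = 1,335.2 × 0.77538 = 1,035.29 kg.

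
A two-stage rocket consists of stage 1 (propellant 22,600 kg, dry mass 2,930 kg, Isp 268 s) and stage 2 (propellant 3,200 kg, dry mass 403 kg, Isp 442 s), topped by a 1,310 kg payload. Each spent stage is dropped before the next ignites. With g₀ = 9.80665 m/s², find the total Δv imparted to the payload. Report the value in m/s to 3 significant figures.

Δv ≈ 8130 m/s

Ignition mass of stage 1 = 22,600+2,930 + 3,200+403 + 1,310 = 30,443 kg.
Stage 1: m₀ = 30,443 kg, m_f = 30,443 − 22,600 = 7,843 kg; Δv = 268×9.80665×ln(3.882) = 2628.2×1.3562 ≈ 3564 m/s.
Stage 2: m₀ = 4,913 kg, m_f = 4,913 − 3,200 = 1,713 kg; Δv = 442×9.80665×ln(2.868) = 4334.5×1.0536 ≈ 4567 m/s.
Total Δv = 3564 + 4567 = 8131 m/s.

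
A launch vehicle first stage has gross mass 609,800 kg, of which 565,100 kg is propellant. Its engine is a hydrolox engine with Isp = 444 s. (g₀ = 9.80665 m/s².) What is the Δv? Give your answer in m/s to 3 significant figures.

Δv ≈ 11400 m/s

v_e = Isp · g₀ = 444 × 9.80665 = 4354.2 m/s.
m_f = m₀ − m_prop = 609,800 − 565,100 = 44,700 kg.
Δv = v_e · ln(m₀/m_f) = 4354.2 × ln(13.64) = 4354.2 × 2.6132 ≈ 11378.1 m/s.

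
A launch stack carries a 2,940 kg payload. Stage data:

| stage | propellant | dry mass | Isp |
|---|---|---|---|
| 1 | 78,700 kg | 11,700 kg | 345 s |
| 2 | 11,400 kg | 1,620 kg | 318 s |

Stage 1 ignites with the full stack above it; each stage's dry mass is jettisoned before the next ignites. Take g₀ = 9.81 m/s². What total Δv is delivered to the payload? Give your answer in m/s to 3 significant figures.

Ignition mass of stage 1 = 78,700+11,700 + 11,400+1,620 + 2,940 = 106,360 kg.
Stage 1: m₀ = 106,360 kg, m_f = 106,360 − 78,700 = 27,660 kg; Δv = 345×9.81×ln(3.845) = 3384.5×1.3468 ≈ 4558 m/s.
Stage 2: m₀ = 15,960 kg, m_f = 15,960 − 11,400 = 4,560 kg; Δv = 318×9.81×ln(3.5) = 3119.6×1.2528 ≈ 3908 m/s.
Total Δv = 4558 + 3908 = 8466 m/s.

Δv ≈ 8470 m/s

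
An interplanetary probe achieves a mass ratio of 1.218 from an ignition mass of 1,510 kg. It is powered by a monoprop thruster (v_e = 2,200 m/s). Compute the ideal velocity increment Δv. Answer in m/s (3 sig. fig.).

Δv ≈ 434 m/s

By the Tsiolkovsky rocket equation, Δv = v_e · ln(1.218) = 2200.0 × 0.1972 ≈ 433.9 m/s.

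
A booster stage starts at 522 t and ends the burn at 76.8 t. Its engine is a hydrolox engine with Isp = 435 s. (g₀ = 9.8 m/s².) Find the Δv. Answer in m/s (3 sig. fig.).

v_e = Isp · g₀ = 435 × 9.8 = 4263.0 m/s.
Δv = v_e · ln(m₀/m_f) = 4263.0 × ln(6.797) = 4263.0 × 1.9165 ≈ 8169.9 m/s.

Δv ≈ 8170 m/s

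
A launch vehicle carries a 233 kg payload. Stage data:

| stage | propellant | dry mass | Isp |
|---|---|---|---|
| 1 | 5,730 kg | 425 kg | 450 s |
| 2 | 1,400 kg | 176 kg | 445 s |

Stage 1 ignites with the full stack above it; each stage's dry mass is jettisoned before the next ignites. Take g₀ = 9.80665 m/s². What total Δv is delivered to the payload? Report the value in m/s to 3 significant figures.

Ignition mass of stage 1 = 5,730+425 + 1,400+176 + 233 = 7,964 kg.
Stage 1: m₀ = 7,964 kg, m_f = 7,964 − 5,730 = 2,234 kg; Δv = 450×9.80665×ln(3.565) = 4413.0×1.2711 ≈ 5610 m/s.
Stage 2: m₀ = 1,809 kg, m_f = 1,809 − 1,400 = 409 kg; Δv = 445×9.80665×ln(4.423) = 4364.0×1.4868 ≈ 6488 m/s.
Total Δv = 5610 + 6488 = 12098 m/s.

Δv ≈ 12100 m/s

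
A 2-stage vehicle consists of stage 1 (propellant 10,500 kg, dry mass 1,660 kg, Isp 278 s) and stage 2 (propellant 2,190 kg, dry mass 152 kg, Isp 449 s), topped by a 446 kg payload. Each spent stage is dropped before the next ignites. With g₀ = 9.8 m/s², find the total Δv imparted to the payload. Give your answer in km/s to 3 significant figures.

Δv ≈ 10.1 km/s

Ignition mass of stage 1 = 10,500+1,660 + 2,190+152 + 446 = 14,948 kg.
Stage 1: m₀ = 14,948 kg, m_f = 14,948 − 10,500 = 4,448 kg; Δv = 278×9.8×ln(3.361) = 2724.4×1.2121 ≈ 3302 m/s.
Stage 2: m₀ = 2,788 kg, m_f = 2,788 − 2,190 = 598 kg; Δv = 449×9.8×ln(4.662) = 4400.2×1.5395 ≈ 6774 m/s.
Total Δv = 3302 + 6774 = 10076 m/s.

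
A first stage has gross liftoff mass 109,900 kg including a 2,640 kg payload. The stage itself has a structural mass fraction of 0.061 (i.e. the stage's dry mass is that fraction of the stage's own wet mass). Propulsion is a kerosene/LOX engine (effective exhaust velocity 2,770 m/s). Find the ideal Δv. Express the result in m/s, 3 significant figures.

Stage wet mass = m₀ − payload = 109,900 − 2,640 = 107,260 kg.
Stage dry mass = ε × stage wet mass = 0.061 × 107,260 = 6,542.86 kg.
Burnout mass m_f = stage dry + payload = 6,542.86 + 2,640 = 9,182.86 kg.
Δv = v_e · ln(109,900/9,182.86) = 2770.0 × ln(11.97) = 2770.0 × 2.4822 ≈ 6876 m/s.

Δv ≈ 6880 m/s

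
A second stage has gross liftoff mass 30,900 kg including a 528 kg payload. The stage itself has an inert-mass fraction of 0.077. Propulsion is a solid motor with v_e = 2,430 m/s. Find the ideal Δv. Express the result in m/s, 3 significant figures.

Δv ≈ 5780 m/s

Stage wet mass = m₀ − payload = 30,900 − 528 = 30,372 kg.
Stage dry mass = ε × stage wet mass = 0.077 × 30,372 = 2,338.64 kg.
Burnout mass m_f = stage dry + payload = 2,338.64 + 528 = 2,866.64 kg.
From the ideal rocket equation, Δv = v_e · ln(30,900/2,866.64) = 2430.0 × ln(10.78) = 2430.0 × 2.3776 ≈ 5778 m/s.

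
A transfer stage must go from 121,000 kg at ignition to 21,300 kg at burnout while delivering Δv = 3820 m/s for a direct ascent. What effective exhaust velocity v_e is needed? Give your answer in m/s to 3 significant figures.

ln(m₀/m_f) = ln(121000/21300) = ln(5.681) = 1.7371.
v_e = Δv / ln(m₀/m_f) = 3820 / 1.7371 = 2199.1 m/s.

v_e ≈ 2200 m/s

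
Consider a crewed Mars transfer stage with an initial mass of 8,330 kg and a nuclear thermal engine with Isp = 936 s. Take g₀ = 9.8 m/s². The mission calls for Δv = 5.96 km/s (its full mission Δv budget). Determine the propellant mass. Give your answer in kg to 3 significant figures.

propellant mass ≈ 3980 kg

v_e = Isp · g₀ = 936 × 9.8 = 9172.8 m/s.
m₀/m_f = exp(Δv / v_e) = exp(5960 / 9172.8) = exp(0.6497) = 1.9151.
m_f = 8,330 / 1.9151 = 4,349.64 kg, so propellant = m₀ − m_f = 8,330 − 4,349.64 = 3,980.36 kg.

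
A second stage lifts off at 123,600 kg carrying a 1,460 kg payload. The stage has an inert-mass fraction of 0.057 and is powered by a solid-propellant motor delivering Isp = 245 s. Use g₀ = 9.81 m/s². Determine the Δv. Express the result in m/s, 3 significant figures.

Stage wet mass = m₀ − payload = 123,600 − 1,460 = 122,140 kg.
Stage dry mass = ε × stage wet mass = 0.057 × 122,140 = 6,961.98 kg.
Burnout mass m_f = stage dry + payload = 6,961.98 + 1,460 = 8,421.98 kg.
v_e = Isp · g₀ = 245 × 9.81 = 2403.5 m/s.
By the Tsiolkovsky rocket equation, Δv = v_e · ln(123,600/8,421.98) = 2403.5 × ln(14.68) = 2403.5 × 2.6862 ≈ 6456 m/s.

Δv ≈ 6460 m/s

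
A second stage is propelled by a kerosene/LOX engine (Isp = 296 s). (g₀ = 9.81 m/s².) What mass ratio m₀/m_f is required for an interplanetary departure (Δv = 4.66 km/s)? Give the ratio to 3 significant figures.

v_e = Isp · g₀ = 296 × 9.81 = 2903.8 m/s.
By the Tsiolkovsky rocket equation, m₀/m_f = exp(Δv / v_e) = exp(4660 / 2903.8) = exp(1.6048) = 4.9769.

mass ratio ≈ 4.98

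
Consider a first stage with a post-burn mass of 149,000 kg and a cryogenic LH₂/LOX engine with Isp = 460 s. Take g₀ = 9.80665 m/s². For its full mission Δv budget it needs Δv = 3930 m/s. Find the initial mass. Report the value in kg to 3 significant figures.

v_e = Isp · g₀ = 460 × 9.80665 = 4511.1 m/s.
Rocket equation: m₀/m_f = exp(Δv / v_e) = exp(3930 / 4511.1) = exp(0.8712) = 2.3898.
m₀ = m_f × 2.3898 = 149,000 × 2.3898 = 356,080 kg.

initial mass ≈ 356000 kg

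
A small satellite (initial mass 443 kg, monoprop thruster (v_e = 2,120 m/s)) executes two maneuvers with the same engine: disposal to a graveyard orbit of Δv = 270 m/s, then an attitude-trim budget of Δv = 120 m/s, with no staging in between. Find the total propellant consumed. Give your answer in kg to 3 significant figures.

After the first burn: m = 443 × exp(−270/2120.0) = 443 × 0.88042 = 390.026 kg.
After the second burn: m = 390.026 × exp(−120/2120.0) = 390.026 × 0.94497 = 368.563 kg.
Total propellant = m₀ − m_final = 443 − 368.563 = 74.437 kg.

total propellant consumed ≈ 74.4 kg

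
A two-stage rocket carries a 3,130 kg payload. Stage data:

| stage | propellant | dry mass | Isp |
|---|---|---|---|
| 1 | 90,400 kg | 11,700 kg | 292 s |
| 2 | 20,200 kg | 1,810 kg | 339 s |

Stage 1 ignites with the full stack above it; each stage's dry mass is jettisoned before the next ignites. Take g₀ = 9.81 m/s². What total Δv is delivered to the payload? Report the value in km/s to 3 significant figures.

Δv ≈ 8.96 km/s

Ignition mass of stage 1 = 90,400+11,700 + 20,200+1,810 + 3,130 = 127,240 kg.
Stage 1: m₀ = 127,240 kg, m_f = 127,240 − 90,400 = 36,840 kg; Δv = 292×9.81×ln(3.454) = 2864.5×1.2395 ≈ 3551 m/s.
Stage 2: m₀ = 25,140 kg, m_f = 25,140 − 20,200 = 4,940 kg; Δv = 339×9.81×ln(5.089) = 3325.6×1.6271 ≈ 5411 m/s.
Total Δv = 3551 + 5411 = 8962 m/s.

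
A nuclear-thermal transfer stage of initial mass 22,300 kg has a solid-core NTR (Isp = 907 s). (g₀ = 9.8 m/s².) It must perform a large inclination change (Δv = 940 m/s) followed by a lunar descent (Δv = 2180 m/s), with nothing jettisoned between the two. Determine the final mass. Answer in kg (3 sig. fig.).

v_e = Isp · g₀ = 907 × 9.8 = 8888.6 m/s.
After the first burn: m = 22300 × exp(−940/8888.6) = 22300 × 0.89965 = 20,062.2 kg.
After the second burn: m = 20,062.2 × exp(−2180/8888.6) = 20,062.2 × 0.78250 = 15,698.7 kg.

final mass ≈ 15700 kg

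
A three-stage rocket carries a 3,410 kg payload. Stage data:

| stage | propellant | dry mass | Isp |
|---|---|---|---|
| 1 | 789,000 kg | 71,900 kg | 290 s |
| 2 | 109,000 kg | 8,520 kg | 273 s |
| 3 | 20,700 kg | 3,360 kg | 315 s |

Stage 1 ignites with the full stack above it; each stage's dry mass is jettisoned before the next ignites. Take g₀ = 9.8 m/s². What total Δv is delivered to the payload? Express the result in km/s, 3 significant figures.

Ignition mass of stage 1 = 789,000+71,900 + 109,000+8,520 + 20,700+3,360 + 3,410 = 1,005,890 kg.
Stage 1: m₀ = 1,005,890 kg, m_f = 1,005,890 − 789,000 = 216,890 kg; Δv = 290×9.8×ln(4.638) = 2842.0×1.5342 ≈ 4360 m/s.
Stage 2: m₀ = 144,990 kg, m_f = 144,990 − 109,000 = 35,990 kg; Δv = 273×9.8×ln(4.029) = 2675.4×1.3934 ≈ 3728 m/s.
Stage 3: m₀ = 27,470 kg, m_f = 27,470 − 20,700 = 6,770 kg; Δv = 315×9.8×ln(4.058) = 3087.0×1.4006 ≈ 4324 m/s.
Total Δv = 4360 + 3728 + 4324 = 12412 m/s.

Δv ≈ 12.4 km/s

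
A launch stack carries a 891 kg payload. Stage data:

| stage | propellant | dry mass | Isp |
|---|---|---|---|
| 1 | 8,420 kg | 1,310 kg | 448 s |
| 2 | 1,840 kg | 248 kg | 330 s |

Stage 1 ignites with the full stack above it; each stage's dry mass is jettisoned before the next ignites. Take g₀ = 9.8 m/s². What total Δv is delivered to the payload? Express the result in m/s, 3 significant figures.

Δv ≈ 7880 m/s

Ignition mass of stage 1 = 8,420+1,310 + 1,840+248 + 891 = 12,709 kg.
Stage 1: m₀ = 12,709 kg, m_f = 12,709 − 8,420 = 4,289 kg; Δv = 448×9.8×ln(2.963) = 4390.4×1.0863 ≈ 4769 m/s.
Stage 2: m₀ = 2,979 kg, m_f = 2,979 − 1,840 = 1,139 kg; Δv = 330×9.8×ln(2.615) = 3234.0×0.9614 ≈ 3109 m/s.
Total Δv = 4769 + 3109 = 7878 m/s.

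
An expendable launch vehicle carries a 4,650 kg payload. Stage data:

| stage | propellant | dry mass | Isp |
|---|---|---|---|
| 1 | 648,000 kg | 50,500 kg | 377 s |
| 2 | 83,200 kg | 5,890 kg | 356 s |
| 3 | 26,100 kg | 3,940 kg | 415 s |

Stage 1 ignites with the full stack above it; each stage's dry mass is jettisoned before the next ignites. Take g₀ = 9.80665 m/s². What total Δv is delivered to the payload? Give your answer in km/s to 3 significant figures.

Δv ≈ 15.3 km/s

Ignition mass of stage 1 = 648,000+50,500 + 83,200+5,890 + 26,100+3,940 + 4,650 = 822,280 kg.
Stage 1: m₀ = 822,280 kg, m_f = 822,280 − 648,000 = 174,280 kg; Δv = 377×9.80665×ln(4.718) = 3697.1×1.5514 ≈ 5736 m/s.
Stage 2: m₀ = 123,780 kg, m_f = 123,780 − 83,200 = 40,580 kg; Δv = 356×9.80665×ln(3.05) = 3491.2×1.1152 ≈ 3893 m/s.
Stage 3: m₀ = 34,690 kg, m_f = 34,690 − 26,100 = 8,590 kg; Δv = 415×9.80665×ln(4.038) = 4069.8×1.3959 ≈ 5681 m/s.
Total Δv = 5736 + 3893 + 5681 = 15310 m/s.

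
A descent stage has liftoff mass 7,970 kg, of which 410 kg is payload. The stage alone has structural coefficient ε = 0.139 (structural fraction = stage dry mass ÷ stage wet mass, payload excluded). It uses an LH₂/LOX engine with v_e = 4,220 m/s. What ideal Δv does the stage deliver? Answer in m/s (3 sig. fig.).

Stage wet mass = m₀ − payload = 7,970 − 410 = 7,560 kg.
Stage dry mass = ε × stage wet mass = 0.139 × 7,560 = 1,050.84 kg.
Burnout mass m_f = stage dry + payload = 1,050.84 + 410 = 1,460.84 kg.
From the ideal rocket equation, Δv = v_e · ln(7,970/1,460.84) = 4220.0 × ln(5.456) = 4220.0 × 1.6967 ≈ 7160 m/s.

Δv ≈ 7160 m/s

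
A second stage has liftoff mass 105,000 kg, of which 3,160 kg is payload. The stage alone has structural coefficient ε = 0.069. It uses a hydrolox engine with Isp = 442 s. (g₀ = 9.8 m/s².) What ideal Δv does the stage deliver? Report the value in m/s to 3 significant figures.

Stage wet mass = m₀ − payload = 105,000 − 3,160 = 101,840 kg.
Stage dry mass = ε × stage wet mass = 0.069 × 101,840 = 7,026.96 kg.
Burnout mass m_f = stage dry + payload = 7,026.96 + 3,160 = 10,186.96 kg.
v_e = Isp · g₀ = 442 × 9.8 = 4331.6 m/s.
Δv = v_e · ln(105,000/10,186.96) = 4331.6 × ln(10.31) = 4331.6 × 2.3329 ≈ 10105 m/s.

Δv ≈ 10100 m/s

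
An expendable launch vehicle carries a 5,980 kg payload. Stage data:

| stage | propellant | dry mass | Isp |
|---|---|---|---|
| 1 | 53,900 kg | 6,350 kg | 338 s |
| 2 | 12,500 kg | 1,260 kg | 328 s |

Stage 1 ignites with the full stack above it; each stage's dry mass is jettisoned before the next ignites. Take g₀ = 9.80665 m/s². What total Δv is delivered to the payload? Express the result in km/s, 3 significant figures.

Δv ≈ 6.94 km/s

Ignition mass of stage 1 = 53,900+6,350 + 12,500+1,260 + 5,980 = 79,990 kg.
Stage 1: m₀ = 79,990 kg, m_f = 79,990 − 53,900 = 26,090 kg; Δv = 338×9.80665×ln(3.066) = 3314.6×1.1203 ≈ 3714 m/s.
Stage 2: m₀ = 19,740 kg, m_f = 19,740 − 12,500 = 7,240 kg; Δv = 328×9.80665×ln(2.727) = 3216.6×1.0030 ≈ 3226 m/s.
Total Δv = 3714 + 3226 = 6940 m/s.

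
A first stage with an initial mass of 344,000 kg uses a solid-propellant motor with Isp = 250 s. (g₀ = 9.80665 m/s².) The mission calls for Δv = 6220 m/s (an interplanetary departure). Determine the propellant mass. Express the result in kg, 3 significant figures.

v_e = Isp · g₀ = 250 × 9.80665 = 2451.7 m/s.
Using Δv = v_e ln(m₀/m_f): m₀/m_f = exp(Δv / v_e) = exp(6220 / 2451.7) = exp(2.5371) = 12.6424.
m_f = 344,000 / 12.6424 = 27,210 kg, so propellant = m₀ − m_f = 344,000 − 27,210 = 316,790 kg.

propellant mass ≈ 317000 kg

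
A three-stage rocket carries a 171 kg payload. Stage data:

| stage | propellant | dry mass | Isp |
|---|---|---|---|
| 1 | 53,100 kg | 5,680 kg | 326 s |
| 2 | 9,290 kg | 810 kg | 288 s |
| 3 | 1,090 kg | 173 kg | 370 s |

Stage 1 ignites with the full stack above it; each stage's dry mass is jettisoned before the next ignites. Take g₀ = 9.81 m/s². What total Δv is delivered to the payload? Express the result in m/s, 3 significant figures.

Ignition mass of stage 1 = 53,100+5,680 + 9,290+810 + 1,090+173 + 171 = 70,314 kg.
Stage 1: m₀ = 70,314 kg, m_f = 70,314 − 53,100 = 17,214 kg; Δv = 326×9.81×ln(4.085) = 3198.1×1.4072 ≈ 4500 m/s.
Stage 2: m₀ = 11,534 kg, m_f = 11,534 − 9,290 = 2,244 kg; Δv = 288×9.81×ln(5.14) = 2825.3×1.6370 ≈ 4625 m/s.
Stage 3: m₀ = 1,434 kg, m_f = 1,434 − 1,090 = 344 kg; Δv = 370×9.81×ln(4.169) = 3629.7×1.4276 ≈ 5182 m/s.
Total Δv = 4500 + 4625 + 5182 = 14307 m/s.

Δv ≈ 14300 m/s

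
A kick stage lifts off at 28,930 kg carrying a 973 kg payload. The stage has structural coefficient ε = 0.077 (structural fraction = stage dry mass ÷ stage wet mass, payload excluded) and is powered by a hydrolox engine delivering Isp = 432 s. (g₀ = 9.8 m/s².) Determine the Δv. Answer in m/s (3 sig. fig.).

Δv ≈ 9420 m/s

Stage wet mass = m₀ − payload = 28,930 − 973 = 27,957 kg.
Stage dry mass = ε × stage wet mass = 0.077 × 27,957 = 2,152.69 kg.
Burnout mass m_f = stage dry + payload = 2,152.69 + 973 = 3,125.69 kg.
v_e = Isp · g₀ = 432 × 9.8 = 4233.6 m/s.
From the ideal rocket equation, Δv = v_e · ln(28,930/3,125.69) = 4233.6 × ln(9.256) = 4233.6 × 2.2252 ≈ 9421 m/s.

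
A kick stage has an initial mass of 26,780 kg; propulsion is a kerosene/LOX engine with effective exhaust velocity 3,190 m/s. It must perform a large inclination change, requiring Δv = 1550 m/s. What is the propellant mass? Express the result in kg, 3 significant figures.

propellant mass ≈ 10300 kg

From the ideal rocket equation, m₀/m_f = exp(Δv / v_e) = exp(1550 / 3190.0) = exp(0.4859) = 1.6256.
m_f = 26,780 / 1.6256 = 16,473.9 kg, so propellant = m₀ − m_f = 26,780 − 16,473.9 = 10,306.1 kg.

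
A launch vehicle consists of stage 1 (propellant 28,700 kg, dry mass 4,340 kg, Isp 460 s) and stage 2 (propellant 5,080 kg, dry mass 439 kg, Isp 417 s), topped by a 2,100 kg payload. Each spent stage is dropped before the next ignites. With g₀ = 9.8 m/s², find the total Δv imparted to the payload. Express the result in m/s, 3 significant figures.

Ignition mass of stage 1 = 28,700+4,340 + 5,080+439 + 2,100 = 40,659 kg.
Stage 1: m₀ = 40,659 kg, m_f = 40,659 − 28,700 = 11,959 kg; Δv = 460×9.8×ln(3.4) = 4508.0×1.2237 ≈ 5517 m/s.
Stage 2: m₀ = 7,619 kg, m_f = 7,619 − 5,080 = 2,539 kg; Δv = 417×9.8×ln(3.001) = 4086.6×1.0989 ≈ 4491 m/s.
Total Δv = 5517 + 4491 = 10008 m/s.

Δv ≈ 10000 m/s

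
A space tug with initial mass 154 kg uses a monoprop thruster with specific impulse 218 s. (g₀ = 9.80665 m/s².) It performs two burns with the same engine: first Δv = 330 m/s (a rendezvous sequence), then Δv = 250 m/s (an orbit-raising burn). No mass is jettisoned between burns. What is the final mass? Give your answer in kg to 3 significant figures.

v_e = Isp · g₀ = 218 × 9.80665 = 2137.8 m/s.
After the first burn: m = 154 × exp(−330/2137.8) = 154 × 0.85696 = 131.972 kg.
After the second burn: m = 131.972 × exp(−250/2137.8) = 131.972 × 0.88964 = 117.408 kg.

final mass ≈ 117 kg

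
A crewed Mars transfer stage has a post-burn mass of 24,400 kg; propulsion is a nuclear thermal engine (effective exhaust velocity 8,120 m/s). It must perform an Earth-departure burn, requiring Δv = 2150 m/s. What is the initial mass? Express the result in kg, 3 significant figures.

Rocket equation: m₀/m_f = exp(Δv / v_e) = exp(2150 / 8120.0) = exp(0.2648) = 1.3031.
m₀ = m_f × 1.3031 = 24,400 × 1.3031 = 31,795.6 kg.

initial mass ≈ 31800 kg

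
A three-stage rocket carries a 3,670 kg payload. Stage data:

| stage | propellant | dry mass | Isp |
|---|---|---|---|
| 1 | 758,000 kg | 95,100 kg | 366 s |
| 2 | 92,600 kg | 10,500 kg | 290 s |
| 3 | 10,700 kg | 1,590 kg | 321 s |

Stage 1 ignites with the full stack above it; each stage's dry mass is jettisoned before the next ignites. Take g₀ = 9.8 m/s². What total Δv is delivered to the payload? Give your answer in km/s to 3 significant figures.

Δv ≈ 13.2 km/s

Ignition mass of stage 1 = 758,000+95,100 + 92,600+10,500 + 10,700+1,590 + 3,670 = 972,160 kg.
Stage 1: m₀ = 972,160 kg, m_f = 972,160 − 758,000 = 214,160 kg; Δv = 366×9.8×ln(4.539) = 3586.8×1.5128 ≈ 5426 m/s.
Stage 2: m₀ = 119,060 kg, m_f = 119,060 − 92,600 = 26,460 kg; Δv = 290×9.8×ln(4.5) = 2842.0×1.5040 ≈ 4274 m/s.
Stage 3: m₀ = 15,960 kg, m_f = 15,960 − 10,700 = 5,260 kg; Δv = 321×9.8×ln(3.034) = 3145.8×1.1100 ≈ 3492 m/s.
Total Δv = 5426 + 4274 + 3492 = 13192 m/s.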